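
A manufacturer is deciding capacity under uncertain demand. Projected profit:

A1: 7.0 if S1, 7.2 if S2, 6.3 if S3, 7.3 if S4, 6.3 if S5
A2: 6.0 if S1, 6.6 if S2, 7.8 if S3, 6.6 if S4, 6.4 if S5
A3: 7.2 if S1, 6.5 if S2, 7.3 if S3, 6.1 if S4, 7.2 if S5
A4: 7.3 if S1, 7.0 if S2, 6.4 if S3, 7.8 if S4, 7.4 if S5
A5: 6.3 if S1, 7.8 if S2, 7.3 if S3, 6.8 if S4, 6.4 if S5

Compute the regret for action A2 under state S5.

Best payoff under S5 is 7.4.
Regret = 7.4 − 6.4 = 1.0.

1.0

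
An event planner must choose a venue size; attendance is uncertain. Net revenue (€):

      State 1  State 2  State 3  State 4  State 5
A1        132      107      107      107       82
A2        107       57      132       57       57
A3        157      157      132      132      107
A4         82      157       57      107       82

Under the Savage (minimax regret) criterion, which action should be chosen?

A3

Column bests: State 1=157, State 2=157, State 3=132, State 4=132, State 5=107.
A1 regrets: 25, 50, 25, 25, 25 → max 50
A2 regrets: 50, 100, 0, 75, 50 → max 100
A3 regrets: 0, 0, 0, 0, 0 → max 0
A4 regrets: 75, 0, 75, 25, 25 → max 75
Smallest max regret = 0 → A3.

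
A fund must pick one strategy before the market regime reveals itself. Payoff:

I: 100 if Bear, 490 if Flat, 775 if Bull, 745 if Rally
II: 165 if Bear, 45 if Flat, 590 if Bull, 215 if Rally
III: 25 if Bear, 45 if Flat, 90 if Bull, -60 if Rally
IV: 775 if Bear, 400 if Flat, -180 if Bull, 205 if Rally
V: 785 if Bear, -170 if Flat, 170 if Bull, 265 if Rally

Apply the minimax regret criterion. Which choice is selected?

II

Column bests: Bear=785, Flat=490, Bull=775, Rally=745.
I regrets: 685, 0, 0, 0 → max 685
II regrets: 620, 445, 185, 530 → max 620
III regrets: 760, 445, 685, 805 → max 805
IV regrets: 10, 90, 955, 540 → max 955
V regrets: 0, 660, 605, 480 → max 660
Smallest max regret = 620 → II.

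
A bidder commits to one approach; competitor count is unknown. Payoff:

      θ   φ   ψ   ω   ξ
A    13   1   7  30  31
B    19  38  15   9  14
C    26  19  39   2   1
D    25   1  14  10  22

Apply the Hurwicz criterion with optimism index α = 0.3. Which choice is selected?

A: 0.3·31 + 0.7·1 = 10
B: 0.3·38 + 0.7·9 = 17.7
C: 0.3·39 + 0.7·1 = 12.4
D: 0.3·25 + 0.7·1 = 8.2
Highest Hurwicz score = 17.7 → B.

B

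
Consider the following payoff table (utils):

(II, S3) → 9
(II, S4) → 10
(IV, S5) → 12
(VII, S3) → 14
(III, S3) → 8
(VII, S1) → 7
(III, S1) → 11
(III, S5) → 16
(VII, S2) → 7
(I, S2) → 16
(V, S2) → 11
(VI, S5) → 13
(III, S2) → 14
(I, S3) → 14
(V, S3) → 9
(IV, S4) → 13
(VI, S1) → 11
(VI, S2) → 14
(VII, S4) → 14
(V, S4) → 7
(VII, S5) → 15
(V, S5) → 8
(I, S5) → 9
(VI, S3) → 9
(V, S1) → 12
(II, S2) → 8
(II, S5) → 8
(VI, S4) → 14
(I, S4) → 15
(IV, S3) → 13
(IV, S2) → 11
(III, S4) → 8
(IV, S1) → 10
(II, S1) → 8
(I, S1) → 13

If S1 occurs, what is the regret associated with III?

2

Best payoff under S1 is 13.
Regret = 13 − 11 = 2.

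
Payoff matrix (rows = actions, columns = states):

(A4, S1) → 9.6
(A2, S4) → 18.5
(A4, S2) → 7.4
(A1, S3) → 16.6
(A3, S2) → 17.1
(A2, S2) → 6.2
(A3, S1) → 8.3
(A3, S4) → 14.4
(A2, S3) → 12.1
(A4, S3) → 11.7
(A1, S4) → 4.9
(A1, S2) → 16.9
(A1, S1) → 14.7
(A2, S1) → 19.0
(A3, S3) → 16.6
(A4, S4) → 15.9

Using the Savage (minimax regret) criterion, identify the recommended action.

A4

Column bests: S1=19.0, S2=17.1, S3=16.6, S4=18.5.
A1 regrets: 4.3, 0.2, 0.0, 13.6 → max 13.6
A2 regrets: 0.0, 10.9, 4.5, 0.0 → max 10.9
A3 regrets: 10.7, 0.0, 0.0, 4.1 → max 10.7
A4 regrets: 9.4, 9.7, 4.9, 2.6 → max 9.7
Smallest max regret = 9.7 → A4.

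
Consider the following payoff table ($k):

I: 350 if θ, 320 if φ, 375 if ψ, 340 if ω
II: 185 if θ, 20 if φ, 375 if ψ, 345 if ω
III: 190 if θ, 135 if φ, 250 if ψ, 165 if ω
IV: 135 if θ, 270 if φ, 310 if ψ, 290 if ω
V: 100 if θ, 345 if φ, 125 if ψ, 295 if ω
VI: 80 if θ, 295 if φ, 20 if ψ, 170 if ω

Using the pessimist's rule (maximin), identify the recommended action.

I

Row minima: I=320, II=20, III=135, IV=135, V=100, VI=20
Best worst-case = 320 → I.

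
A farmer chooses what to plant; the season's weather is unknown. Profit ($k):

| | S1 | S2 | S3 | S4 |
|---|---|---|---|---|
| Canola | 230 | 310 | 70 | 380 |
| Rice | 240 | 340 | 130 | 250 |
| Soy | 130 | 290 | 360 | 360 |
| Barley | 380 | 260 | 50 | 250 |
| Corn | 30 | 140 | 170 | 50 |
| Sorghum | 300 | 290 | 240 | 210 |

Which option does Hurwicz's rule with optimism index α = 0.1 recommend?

Canola: 0.1·380 + 0.9·70 = 101
Rice: 0.1·340 + 0.9·130 = 151
Soy: 0.1·360 + 0.9·130 = 153
Barley: 0.1·380 + 0.9·50 = 83
Corn: 0.1·170 + 0.9·30 = 44
Sorghum: 0.1·300 + 0.9·210 = 219
Highest Hurwicz score = 219 → Sorghum.

Sorghum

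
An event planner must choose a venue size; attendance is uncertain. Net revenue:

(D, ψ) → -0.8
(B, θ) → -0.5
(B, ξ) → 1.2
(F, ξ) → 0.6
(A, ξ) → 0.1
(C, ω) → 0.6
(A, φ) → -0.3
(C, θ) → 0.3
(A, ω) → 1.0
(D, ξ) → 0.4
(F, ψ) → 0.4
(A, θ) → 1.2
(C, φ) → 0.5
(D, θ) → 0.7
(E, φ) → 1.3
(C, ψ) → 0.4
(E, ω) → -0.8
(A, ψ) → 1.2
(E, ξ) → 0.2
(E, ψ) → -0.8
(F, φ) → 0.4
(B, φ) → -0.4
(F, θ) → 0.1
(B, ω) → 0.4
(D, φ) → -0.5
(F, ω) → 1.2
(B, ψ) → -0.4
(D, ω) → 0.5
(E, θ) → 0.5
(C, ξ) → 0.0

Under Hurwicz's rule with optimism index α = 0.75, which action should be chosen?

A: 0.75·1.2 + 0.25·(-0.3) = 0.825
B: 0.75·1.2 + 0.25·(-0.5) = 0.775
C: 0.75·0.6 + 0.25·0.0 = 0.45
D: 0.75·0.7 + 0.25·(-0.8) = 0.325
E: 0.75·1.3 + 0.25·(-0.8) = 0.775
F: 0.75·1.2 + 0.25·0.1 = 0.925
Highest Hurwicz score = 0.925 → F.

F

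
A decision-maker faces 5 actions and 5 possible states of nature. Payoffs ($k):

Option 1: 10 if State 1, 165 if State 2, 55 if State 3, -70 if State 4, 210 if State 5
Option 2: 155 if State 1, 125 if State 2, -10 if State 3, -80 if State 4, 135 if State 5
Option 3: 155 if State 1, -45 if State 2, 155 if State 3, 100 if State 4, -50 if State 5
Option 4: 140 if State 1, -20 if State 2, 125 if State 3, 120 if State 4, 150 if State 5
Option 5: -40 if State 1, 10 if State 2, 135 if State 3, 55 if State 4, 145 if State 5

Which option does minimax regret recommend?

Column bests: State 1=155, State 2=165, State 3=155, State 4=120, State 5=210.
Option 1 regrets: 145, 0, 100, 190, 0 → max 190
Option 2 regrets: 0, 40, 165, 200, 75 → max 200
Option 3 regrets: 0, 210, 0, 20, 260 → max 260
Option 4 regrets: 15, 185, 30, 0, 60 → max 185
Option 5 regrets: 195, 155, 20, 65, 65 → max 195
Smallest max regret = 185 → Option 4.

Option 4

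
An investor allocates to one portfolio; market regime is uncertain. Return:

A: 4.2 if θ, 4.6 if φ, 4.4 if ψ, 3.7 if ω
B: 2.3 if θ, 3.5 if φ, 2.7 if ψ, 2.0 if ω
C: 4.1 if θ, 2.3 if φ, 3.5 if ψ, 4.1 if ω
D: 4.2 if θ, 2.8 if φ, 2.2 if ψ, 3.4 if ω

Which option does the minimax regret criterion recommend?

Column bests: θ=4.2, φ=4.6, ψ=4.4, ω=4.1.
A regrets: 0.0, 0.0, 0.0, 0.4 → max 0.4
B regrets: 1.9, 1.1, 1.7, 2.1 → max 2.1
C regrets: 0.1, 2.3, 0.9, 0.0 → max 2.3
D regrets: 0.0, 1.8, 2.2, 0.7 → max 2.2
Smallest max regret = 0.4 → A.

A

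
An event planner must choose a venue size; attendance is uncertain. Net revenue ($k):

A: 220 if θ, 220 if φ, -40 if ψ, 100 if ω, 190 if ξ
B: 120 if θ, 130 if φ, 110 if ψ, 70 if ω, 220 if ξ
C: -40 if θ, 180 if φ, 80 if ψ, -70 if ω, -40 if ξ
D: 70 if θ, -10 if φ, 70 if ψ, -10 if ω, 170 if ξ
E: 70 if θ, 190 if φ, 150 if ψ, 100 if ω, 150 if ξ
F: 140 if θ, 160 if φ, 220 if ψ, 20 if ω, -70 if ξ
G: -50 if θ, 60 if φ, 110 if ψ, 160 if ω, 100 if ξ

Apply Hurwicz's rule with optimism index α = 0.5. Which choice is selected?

B

A: 0.5·220 + 0.5·(-40) = 90
B: 0.5·220 + 0.5·70 = 145
C: 0.5·180 + 0.5·(-70) = 55
D: 0.5·170 + 0.5·(-10) = 80
E: 0.5·190 + 0.5·70 = 130
F: 0.5·220 + 0.5·(-70) = 75
G: 0.5·160 + 0.5·(-50) = 55
Highest Hurwicz score = 145 → B.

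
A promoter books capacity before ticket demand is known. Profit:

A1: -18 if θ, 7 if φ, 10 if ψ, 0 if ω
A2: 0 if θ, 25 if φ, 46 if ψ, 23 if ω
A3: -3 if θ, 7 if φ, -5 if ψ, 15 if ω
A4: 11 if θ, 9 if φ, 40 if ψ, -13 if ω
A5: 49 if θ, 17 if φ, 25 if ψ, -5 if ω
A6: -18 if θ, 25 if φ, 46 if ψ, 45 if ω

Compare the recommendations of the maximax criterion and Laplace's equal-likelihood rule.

maximax → A5; laplace → A6 (disagree)

Row maxima: A1=10, A2=46, A3=15, A4=40, A5=49, A6=46
Best best-case = 49 → A5.
Row averages: A1=-0.25, A2=23.5, A3=3.5, A4=11.75, A5=21.5, A6=24.5
Highest average = 24.5 → A6.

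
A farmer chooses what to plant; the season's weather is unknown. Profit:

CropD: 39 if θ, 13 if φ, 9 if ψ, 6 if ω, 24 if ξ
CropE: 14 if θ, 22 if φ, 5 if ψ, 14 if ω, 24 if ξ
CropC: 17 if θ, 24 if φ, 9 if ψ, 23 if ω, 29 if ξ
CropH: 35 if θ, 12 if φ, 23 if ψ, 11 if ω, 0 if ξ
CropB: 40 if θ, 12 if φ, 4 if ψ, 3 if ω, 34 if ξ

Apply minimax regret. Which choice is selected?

Column bests: θ=40, φ=24, ψ=23, ω=23, ξ=34.
CropD regrets: 1, 11, 14, 17, 10 → max 17
CropE regrets: 26, 2, 18, 9, 10 → max 26
CropC regrets: 23, 0, 14, 0, 5 → max 23
CropH regrets: 5, 12, 0, 12, 34 → max 34
CropB regrets: 0, 12, 19, 20, 0 → max 20
Smallest max regret = 17 → CropD.

CropD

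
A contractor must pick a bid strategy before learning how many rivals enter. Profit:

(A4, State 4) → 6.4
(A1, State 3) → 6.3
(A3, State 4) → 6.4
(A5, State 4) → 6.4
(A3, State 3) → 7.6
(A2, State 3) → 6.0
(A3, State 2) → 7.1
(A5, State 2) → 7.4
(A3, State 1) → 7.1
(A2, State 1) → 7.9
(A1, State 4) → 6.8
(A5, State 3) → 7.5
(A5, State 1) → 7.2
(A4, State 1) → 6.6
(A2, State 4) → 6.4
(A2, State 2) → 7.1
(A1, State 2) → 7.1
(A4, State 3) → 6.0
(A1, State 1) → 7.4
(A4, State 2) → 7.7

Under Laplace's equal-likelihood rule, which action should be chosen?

Row averages: A1=6.9, A2=6.85, A3=7.05, A4=6.675, A5=7.125
Highest average = 7.125 → A5.

A5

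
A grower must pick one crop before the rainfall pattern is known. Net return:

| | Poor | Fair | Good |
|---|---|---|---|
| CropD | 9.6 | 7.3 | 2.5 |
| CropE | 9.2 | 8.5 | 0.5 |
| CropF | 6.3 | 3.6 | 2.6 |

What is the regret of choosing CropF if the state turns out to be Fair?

Best payoff under Fair is 8.5.
Regret = 8.5 − 3.6 = 4.9.

4.9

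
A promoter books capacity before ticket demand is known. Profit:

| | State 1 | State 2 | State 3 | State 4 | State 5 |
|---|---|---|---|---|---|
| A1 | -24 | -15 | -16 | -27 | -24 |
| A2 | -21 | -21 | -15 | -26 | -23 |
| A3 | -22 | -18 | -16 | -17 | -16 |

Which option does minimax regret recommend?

Column bests: State 1=-21, State 2=-15, State 3=-15, State 4=-17, State 5=-16.
A1 regrets: 3, 0, 1, 10, 8 → max 10
A2 regrets: 0, 6, 0, 9, 7 → max 9
A3 regrets: 1, 3, 1, 0, 0 → max 3
Smallest max regret = 3 → A3.

A3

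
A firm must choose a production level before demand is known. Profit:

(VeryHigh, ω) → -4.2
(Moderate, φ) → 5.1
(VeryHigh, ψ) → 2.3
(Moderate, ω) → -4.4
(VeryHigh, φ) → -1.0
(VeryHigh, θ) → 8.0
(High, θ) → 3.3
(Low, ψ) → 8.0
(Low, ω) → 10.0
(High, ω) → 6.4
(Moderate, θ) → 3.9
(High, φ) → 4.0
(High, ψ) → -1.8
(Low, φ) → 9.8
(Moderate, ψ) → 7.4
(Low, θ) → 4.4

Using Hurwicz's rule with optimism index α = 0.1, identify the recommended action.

Low

Low: 0.1·10.0 + 0.9·4.4 = 4.96
Moderate: 0.1·7.4 + 0.9·(-4.4) = -3.22
High: 0.1·6.4 + 0.9·(-1.8) = -0.98
VeryHigh: 0.1·8.0 + 0.9·(-4.2) = -2.98
Highest Hurwicz score = 4.96 → Low.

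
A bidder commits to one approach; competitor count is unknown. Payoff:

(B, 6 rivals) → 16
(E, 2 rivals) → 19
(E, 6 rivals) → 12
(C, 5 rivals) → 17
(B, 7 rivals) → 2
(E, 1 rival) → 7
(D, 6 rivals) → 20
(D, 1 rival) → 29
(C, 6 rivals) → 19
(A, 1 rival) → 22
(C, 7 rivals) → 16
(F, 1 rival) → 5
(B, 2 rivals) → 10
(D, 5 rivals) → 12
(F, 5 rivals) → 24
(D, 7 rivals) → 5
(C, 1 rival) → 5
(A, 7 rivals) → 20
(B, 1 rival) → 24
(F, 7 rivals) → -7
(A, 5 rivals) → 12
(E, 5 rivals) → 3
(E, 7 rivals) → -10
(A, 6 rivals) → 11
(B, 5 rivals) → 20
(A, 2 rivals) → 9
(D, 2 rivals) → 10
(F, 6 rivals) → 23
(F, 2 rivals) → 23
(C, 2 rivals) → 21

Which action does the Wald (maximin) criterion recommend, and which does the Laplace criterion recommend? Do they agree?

maximin → A; laplace → C (disagree)

Row minima: A=9, B=2, C=5, D=5, E=-10, F=-7
Best worst-case = 9 → A.
Row averages: A=14.8, B=14.4, C=15.6, D=15.2, E=6.2, F=13.6
Highest average = 15.6 → C.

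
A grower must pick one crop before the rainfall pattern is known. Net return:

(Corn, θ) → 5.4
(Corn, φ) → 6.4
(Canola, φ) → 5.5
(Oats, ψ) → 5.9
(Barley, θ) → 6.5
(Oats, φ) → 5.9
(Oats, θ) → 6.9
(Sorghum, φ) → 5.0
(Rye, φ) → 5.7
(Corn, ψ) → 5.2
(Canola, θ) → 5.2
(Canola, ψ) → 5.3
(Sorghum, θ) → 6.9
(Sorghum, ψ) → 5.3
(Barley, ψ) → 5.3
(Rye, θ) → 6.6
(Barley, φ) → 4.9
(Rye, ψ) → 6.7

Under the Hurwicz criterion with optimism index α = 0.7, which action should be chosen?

Sorghum: 0.7·6.9 + 0.3·5.0 = 6.33
Barley: 0.7·6.5 + 0.3·4.9 = 6.02
Canola: 0.7·5.5 + 0.3·5.2 = 5.41
Rye: 0.7·6.7 + 0.3·5.7 = 6.4
Oats: 0.7·6.9 + 0.3·5.9 = 6.6
Corn: 0.7·6.4 + 0.3·5.2 = 6.04
Highest Hurwicz score = 6.6 → Oats.

Oats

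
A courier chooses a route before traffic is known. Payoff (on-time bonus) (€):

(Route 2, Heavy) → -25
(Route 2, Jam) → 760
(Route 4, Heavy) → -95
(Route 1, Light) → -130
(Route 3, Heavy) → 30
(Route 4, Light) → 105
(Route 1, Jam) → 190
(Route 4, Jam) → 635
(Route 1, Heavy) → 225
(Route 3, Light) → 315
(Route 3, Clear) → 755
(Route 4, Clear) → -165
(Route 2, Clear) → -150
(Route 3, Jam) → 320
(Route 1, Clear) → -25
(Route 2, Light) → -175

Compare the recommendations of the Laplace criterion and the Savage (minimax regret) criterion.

Row averages: Route 1=65, Route 2=102.5, Route 3=355, Route 4=120
Highest average = 355 → Route 3.
Column bests: Clear=755, Light=315, Heavy=225, Jam=760.
Route 1 regrets: 780, 445, 0, 570 → max 780
Route 2 regrets: 905, 490, 250, 0 → max 905
Route 3 regrets: 0, 0, 195, 440 → max 440
Route 4 regrets: 920, 210, 320, 125 → max 920
Smallest max regret = 440 → Route 3.

laplace → Route 3; minimax regret → Route 3 (agree)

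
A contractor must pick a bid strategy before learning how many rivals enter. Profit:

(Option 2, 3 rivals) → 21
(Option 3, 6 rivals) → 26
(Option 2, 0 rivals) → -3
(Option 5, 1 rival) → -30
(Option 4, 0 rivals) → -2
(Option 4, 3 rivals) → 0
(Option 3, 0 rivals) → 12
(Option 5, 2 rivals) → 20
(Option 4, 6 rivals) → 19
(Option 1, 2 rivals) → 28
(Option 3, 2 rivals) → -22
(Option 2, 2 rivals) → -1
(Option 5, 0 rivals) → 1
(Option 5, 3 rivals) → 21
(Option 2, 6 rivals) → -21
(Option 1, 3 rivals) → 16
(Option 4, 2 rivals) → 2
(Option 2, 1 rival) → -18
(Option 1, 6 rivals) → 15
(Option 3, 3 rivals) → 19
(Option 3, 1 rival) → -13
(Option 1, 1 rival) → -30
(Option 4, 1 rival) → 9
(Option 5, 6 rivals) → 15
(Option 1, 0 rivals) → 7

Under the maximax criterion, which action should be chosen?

Option 1

Row maxima: Option 1=28, Option 2=21, Option 3=26, Option 4=19, Option 5=21
Best best-case = 28 → Option 1.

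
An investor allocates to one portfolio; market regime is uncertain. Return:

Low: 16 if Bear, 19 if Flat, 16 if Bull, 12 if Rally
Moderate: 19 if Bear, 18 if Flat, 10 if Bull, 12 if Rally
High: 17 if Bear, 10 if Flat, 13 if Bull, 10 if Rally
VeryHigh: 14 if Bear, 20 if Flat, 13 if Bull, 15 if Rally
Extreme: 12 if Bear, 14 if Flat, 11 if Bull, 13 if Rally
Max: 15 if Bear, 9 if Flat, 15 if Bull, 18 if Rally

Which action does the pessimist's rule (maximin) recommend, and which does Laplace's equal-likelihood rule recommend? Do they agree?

Row minima: Low=12, Moderate=10, High=10, VeryHigh=13, Extreme=11, Max=9
Best worst-case = 13 → VeryHigh.
Row averages: Low=15.75, Moderate=14.75, High=12.5, VeryHigh=15.5, Extreme=12.5, Max=14.25
Highest average = 15.75 → Low.

maximin → VeryHigh; laplace → Low (disagree)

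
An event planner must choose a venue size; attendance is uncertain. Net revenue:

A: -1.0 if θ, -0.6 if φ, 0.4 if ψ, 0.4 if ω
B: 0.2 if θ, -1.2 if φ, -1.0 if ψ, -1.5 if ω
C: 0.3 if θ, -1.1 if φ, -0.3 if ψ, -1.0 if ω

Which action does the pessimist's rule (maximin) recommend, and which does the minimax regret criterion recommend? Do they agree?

maximin → A; minimax regret → A (agree)

Row minima: A=-1.0, B=-1.5, C=-1.1
Best worst-case = -1.0 → A.
Column bests: θ=0.3, φ=-0.6, ψ=0.4, ω=0.4.
A regrets: 1.3, 0.0, 0.0, 0.0 → max 1.3
B regrets: 0.1, 0.6, 1.4, 1.9 → max 1.9
C regrets: 0.0, 0.5, 0.7, 1.4 → max 1.4
Smallest max regret = 1.3 → A.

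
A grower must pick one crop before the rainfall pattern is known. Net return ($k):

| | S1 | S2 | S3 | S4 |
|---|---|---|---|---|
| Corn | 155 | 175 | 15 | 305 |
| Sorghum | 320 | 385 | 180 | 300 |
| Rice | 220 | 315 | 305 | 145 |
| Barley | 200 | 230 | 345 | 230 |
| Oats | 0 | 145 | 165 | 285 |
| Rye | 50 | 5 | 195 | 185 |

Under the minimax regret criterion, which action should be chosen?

Column bests: S1=320, S2=385, S3=345, S4=305.
Corn regrets: 165, 210, 330, 0 → max 330
Sorghum regrets: 0, 0, 165, 5 → max 165
Rice regrets: 100, 70, 40, 160 → max 160
Barley regrets: 120, 155, 0, 75 → max 155
Oats regrets: 320, 240, 180, 20 → max 320
Rye regrets: 270, 380, 150, 120 → max 380
Smallest max regret = 155 → Barley.

Barley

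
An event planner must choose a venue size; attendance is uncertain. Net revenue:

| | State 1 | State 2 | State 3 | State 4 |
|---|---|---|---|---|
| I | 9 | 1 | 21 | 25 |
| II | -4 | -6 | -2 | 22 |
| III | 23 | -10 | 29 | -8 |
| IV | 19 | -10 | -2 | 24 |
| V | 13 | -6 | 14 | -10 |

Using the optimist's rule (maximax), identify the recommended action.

III

Row maxima: I=25, II=22, III=29, IV=24, V=14
Best best-case = 29 → III.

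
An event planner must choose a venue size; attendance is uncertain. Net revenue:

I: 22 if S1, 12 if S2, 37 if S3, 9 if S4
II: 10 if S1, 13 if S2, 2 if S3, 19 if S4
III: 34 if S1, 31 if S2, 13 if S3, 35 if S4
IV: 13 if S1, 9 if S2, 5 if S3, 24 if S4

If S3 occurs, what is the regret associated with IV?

32

Best payoff under S3 is 37.
Regret = 37 − 5 = 32.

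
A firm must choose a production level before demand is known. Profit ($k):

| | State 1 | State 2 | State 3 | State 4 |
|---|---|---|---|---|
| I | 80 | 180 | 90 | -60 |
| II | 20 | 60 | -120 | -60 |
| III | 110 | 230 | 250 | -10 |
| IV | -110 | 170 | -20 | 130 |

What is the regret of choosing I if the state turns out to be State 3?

160

Best payoff under State 3 is 250.
Regret = 250 − 90 = 160.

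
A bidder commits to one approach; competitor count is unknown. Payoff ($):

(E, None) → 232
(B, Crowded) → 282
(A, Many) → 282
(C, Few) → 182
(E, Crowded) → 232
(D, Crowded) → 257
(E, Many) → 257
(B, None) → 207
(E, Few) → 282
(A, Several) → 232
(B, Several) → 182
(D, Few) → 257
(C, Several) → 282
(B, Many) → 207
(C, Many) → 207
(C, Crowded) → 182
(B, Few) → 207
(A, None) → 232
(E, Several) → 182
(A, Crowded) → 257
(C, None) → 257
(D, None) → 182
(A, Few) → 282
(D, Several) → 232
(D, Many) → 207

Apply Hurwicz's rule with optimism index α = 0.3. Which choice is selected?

A: 0.3·282 + 0.7·232 = 247
B: 0.3·282 + 0.7·182 = 212
C: 0.3·282 + 0.7·182 = 212
D: 0.3·257 + 0.7·182 = 204.5
E: 0.3·282 + 0.7·182 = 212
Highest Hurwicz score = 247 → A.

A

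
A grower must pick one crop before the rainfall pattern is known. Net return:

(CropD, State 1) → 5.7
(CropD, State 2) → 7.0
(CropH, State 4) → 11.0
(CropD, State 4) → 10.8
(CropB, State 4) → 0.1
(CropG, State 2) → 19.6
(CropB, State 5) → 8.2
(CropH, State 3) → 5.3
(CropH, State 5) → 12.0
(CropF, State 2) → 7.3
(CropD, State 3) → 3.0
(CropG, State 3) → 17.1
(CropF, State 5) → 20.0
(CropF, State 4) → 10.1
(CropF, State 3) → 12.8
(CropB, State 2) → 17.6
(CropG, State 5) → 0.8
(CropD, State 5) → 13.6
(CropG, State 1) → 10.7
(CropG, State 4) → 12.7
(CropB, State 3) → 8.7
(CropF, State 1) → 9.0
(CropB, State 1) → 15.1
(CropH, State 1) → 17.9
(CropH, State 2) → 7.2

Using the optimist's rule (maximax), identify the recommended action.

CropF

Row maxima: CropG=19.6, CropB=17.6, CropD=13.6, CropH=17.9, CropF=20.0
Best best-case = 20.0 → CropF.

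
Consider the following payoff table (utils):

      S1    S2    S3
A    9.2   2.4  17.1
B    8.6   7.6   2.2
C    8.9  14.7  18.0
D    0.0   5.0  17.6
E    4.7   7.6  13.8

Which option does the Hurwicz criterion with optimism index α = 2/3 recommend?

A: 2/3·17.1 + 1/3·2.4 = 12.2
B: 2/3·8.6 + 1/3·2.2 = 97/15
C: 2/3·18.0 + 1/3·8.9 = 449/30
D: 2/3·17.6 + 1/3·0.0 = 176/15
E: 2/3·13.8 + 1/3·4.7 = 323/30
Highest Hurwicz score = 449/30 → C.

C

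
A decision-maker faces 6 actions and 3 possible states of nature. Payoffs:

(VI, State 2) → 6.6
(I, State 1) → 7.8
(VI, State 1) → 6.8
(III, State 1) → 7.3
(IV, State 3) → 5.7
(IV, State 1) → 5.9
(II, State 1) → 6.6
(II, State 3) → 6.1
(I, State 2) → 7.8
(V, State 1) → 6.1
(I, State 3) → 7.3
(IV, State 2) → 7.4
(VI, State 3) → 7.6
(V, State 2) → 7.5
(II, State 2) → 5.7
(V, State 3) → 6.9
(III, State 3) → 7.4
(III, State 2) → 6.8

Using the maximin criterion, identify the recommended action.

Row minima: I=7.3, II=5.7, III=6.8, IV=5.7, V=6.1, VI=6.6
Best worst-case = 7.3 → I.

I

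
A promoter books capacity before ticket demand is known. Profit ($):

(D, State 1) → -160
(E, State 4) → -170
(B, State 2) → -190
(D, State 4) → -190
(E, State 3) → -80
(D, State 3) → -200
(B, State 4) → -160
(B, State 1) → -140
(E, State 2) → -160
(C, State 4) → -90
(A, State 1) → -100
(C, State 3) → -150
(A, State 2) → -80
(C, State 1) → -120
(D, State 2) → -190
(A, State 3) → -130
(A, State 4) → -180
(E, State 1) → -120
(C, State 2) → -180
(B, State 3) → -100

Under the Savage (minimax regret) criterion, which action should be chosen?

Column bests: State 1=-100, State 2=-80, State 3=-80, State 4=-90.
A regrets: 0, 0, 50, 90 → max 90
B regrets: 40, 110, 20, 70 → max 110
C regrets: 20, 100, 70, 0 → max 100
D regrets: 60, 110, 120, 100 → max 120
E regrets: 20, 80, 0, 80 → max 80
Smallest max regret = 80 → E.

E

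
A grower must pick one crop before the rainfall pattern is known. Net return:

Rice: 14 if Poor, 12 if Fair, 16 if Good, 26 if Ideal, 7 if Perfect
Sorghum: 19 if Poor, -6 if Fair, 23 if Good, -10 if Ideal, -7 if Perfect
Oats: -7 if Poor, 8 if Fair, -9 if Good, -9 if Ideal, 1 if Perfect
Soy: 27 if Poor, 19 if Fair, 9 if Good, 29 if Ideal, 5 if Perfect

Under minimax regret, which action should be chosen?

Rice

Column bests: Poor=27, Fair=19, Good=23, Ideal=29, Perfect=7.
Rice regrets: 13, 7, 7, 3, 0 → max 13
Sorghum regrets: 8, 25, 0, 39, 14 → max 39
Oats regrets: 34, 11, 32, 38, 6 → max 38
Soy regrets: 0, 0, 14, 0, 2 → max 14
Smallest max regret = 13 → Rice.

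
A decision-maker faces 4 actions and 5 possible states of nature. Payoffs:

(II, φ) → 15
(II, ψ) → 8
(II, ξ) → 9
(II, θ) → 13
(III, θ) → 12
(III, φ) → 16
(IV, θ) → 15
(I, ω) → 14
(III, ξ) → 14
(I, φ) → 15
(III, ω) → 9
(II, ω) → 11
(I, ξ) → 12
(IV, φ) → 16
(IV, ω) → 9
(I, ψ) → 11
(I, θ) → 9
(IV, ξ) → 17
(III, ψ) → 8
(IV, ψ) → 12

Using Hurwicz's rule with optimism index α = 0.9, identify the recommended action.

I: 0.9·15 + 0.1·9 = 14.4
II: 0.9·15 + 0.1·8 = 14.3
III: 0.9·16 + 0.1·8 = 15.2
IV: 0.9·17 + 0.1·9 = 16.2
Highest Hurwicz score = 16.2 → IV.

IV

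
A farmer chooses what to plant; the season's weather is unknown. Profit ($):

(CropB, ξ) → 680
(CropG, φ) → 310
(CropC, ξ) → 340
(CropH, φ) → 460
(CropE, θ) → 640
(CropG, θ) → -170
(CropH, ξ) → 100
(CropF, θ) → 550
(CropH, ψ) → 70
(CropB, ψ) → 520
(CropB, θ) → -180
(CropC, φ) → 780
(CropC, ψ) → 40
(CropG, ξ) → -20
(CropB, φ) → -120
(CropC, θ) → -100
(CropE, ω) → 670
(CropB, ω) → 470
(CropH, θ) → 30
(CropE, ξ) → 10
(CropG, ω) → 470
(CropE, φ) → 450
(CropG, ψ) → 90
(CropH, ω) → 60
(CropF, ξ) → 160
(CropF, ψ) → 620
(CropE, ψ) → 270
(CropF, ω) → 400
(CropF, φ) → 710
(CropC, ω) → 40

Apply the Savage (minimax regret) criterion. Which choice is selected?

CropF

Column bests: θ=640, φ=780, ψ=620, ω=670, ξ=680.
CropE regrets: 0, 330, 350, 0, 670 → max 670
CropF regrets: 90, 70, 0, 270, 520 → max 520
CropC regrets: 740, 0, 580, 630, 340 → max 740
CropH regrets: 610, 320, 550, 610, 580 → max 610
CropB regrets: 820, 900, 100, 200, 0 → max 900
CropG regrets: 810, 470, 530, 200, 700 → max 810
Smallest max regret = 520 → CropF.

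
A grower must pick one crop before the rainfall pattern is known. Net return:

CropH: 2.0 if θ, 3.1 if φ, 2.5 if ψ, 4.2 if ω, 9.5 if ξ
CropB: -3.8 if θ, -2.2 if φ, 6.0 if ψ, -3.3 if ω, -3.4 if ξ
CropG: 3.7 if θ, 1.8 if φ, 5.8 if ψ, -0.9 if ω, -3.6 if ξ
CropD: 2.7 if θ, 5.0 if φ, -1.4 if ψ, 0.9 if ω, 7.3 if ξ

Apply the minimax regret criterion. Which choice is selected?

CropH

Column bests: θ=3.7, φ=5.0, ψ=6.0, ω=4.2, ξ=9.5.
CropH regrets: 1.7, 1.9, 3.5, 0.0, 0.0 → max 3.5
CropB regrets: 7.5, 7.2, 0.0, 7.5, 12.9 → max 12.9
CropG regrets: 0.0, 3.2, 0.2, 5.1, 13.1 → max 13.1
CropD regrets: 1.0, 0.0, 7.4, 3.3, 2.2 → max 7.4
Smallest max regret = 3.5 → CropH.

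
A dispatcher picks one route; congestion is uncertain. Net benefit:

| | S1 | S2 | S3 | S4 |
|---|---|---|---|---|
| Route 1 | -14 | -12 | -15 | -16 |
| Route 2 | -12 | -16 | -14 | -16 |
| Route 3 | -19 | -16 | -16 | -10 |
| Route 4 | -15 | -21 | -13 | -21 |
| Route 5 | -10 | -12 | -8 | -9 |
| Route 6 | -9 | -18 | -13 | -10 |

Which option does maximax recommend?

Route 5

Row maxima: Route 1=-12, Route 2=-12, Route 3=-10, Route 4=-13, Route 5=-8, Route 6=-9
Best best-case = -8 → Route 5.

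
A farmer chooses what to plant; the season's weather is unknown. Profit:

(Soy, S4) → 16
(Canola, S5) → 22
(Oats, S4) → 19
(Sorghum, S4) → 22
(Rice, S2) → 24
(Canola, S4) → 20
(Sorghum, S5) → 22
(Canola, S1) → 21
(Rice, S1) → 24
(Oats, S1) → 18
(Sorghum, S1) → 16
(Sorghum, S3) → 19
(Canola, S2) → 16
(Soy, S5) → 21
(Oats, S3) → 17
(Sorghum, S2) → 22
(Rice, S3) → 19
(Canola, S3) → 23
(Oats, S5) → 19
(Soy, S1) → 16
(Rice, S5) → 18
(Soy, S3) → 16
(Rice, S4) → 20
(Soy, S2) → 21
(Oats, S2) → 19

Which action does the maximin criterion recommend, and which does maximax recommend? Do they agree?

Row minima: Canola=16, Oats=17, Rice=18, Soy=16, Sorghum=16
Best worst-case = 18 → Rice.
Row maxima: Canola=23, Oats=19, Rice=24, Soy=21, Sorghum=22
Best best-case = 24 → Rice.

maximin → Rice; maximax → Rice (agree)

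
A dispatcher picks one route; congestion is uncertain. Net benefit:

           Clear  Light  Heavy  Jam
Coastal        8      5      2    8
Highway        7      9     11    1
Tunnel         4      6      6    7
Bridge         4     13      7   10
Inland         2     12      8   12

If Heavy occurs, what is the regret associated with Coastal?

Best payoff under Heavy is 11.
Regret = 11 − 2 = 9.

9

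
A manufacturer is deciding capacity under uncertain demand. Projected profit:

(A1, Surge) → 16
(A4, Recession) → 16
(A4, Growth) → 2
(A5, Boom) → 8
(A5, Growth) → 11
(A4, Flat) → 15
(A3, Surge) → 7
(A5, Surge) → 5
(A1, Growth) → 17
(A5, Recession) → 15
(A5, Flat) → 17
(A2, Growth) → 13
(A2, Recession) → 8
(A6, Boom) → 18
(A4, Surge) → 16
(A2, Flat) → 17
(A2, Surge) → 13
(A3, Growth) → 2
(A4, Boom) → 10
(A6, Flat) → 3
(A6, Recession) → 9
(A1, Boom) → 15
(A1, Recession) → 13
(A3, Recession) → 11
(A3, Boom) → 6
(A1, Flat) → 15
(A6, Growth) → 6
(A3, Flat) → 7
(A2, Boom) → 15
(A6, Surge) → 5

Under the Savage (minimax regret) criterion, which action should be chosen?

Column bests: Recession=16, Flat=17, Growth=17, Boom=18, Surge=16.
A1 regrets: 3, 2, 0, 3, 0 → max 3
A2 regrets: 8, 0, 4, 3, 3 → max 8
A3 regrets: 5, 10, 15, 12, 9 → max 15
A4 regrets: 0, 2, 15, 8, 0 → max 15
A5 regrets: 1, 0, 6, 10, 11 → max 11
A6 regrets: 7, 14, 11, 0, 11 → max 14
Smallest max regret = 3 → A1.

A1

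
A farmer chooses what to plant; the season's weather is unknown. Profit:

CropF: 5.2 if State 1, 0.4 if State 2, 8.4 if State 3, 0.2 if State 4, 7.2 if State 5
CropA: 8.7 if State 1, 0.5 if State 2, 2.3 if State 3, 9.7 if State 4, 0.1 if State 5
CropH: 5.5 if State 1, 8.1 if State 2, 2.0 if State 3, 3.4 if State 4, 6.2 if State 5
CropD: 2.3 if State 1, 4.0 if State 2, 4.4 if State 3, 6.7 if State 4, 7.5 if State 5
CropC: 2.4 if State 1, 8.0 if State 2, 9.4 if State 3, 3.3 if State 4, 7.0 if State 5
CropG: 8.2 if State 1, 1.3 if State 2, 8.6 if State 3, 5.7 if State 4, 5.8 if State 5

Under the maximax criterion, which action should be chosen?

Row maxima: CropF=8.4, CropA=9.7, CropH=8.1, CropD=7.5, CropC=9.4, CropG=8.6
Best best-case = 9.7 → CropA.

CropA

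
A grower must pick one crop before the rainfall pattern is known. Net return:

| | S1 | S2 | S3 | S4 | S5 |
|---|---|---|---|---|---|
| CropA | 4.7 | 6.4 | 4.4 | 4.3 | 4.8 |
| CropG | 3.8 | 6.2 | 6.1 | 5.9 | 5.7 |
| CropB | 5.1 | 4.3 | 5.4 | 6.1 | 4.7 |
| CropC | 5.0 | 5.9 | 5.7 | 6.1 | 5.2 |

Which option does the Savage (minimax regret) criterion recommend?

CropC

Column bests: S1=5.1, S2=6.4, S3=6.1, S4=6.1, S5=5.7.
CropA regrets: 0.4, 0.0, 1.7, 1.8, 0.9 → max 1.8
CropG regrets: 1.3, 0.2, 0.0, 0.2, 0.0 → max 1.3
CropB regrets: 0.0, 2.1, 0.7, 0.0, 1.0 → max 2.1
CropC regrets: 0.1, 0.5, 0.4, 0.0, 0.5 → max 0.5
Smallest max regret = 0.5 → CropC.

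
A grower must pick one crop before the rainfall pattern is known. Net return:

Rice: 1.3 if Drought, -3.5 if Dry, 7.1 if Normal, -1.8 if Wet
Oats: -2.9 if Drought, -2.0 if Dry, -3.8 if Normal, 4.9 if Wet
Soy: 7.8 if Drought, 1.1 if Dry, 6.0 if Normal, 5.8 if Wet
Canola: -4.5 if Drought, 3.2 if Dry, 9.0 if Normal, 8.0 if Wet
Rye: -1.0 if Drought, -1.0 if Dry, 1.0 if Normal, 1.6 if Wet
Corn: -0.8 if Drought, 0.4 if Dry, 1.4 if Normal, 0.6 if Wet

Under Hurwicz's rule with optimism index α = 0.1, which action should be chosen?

Rice: 0.1·7.1 + 0.9·(-3.5) = -2.44
Oats: 0.1·4.9 + 0.9·(-3.8) = -2.93
Soy: 0.1·7.8 + 0.9·1.1 = 1.77
Canola: 0.1·9.0 + 0.9·(-4.5) = -3.15
Rye: 0.1·1.6 + 0.9·(-1.0) = -0.74
Corn: 0.1·1.4 + 0.9·(-0.8) = -0.58
Highest Hurwicz score = 1.77 → Soy.

Soy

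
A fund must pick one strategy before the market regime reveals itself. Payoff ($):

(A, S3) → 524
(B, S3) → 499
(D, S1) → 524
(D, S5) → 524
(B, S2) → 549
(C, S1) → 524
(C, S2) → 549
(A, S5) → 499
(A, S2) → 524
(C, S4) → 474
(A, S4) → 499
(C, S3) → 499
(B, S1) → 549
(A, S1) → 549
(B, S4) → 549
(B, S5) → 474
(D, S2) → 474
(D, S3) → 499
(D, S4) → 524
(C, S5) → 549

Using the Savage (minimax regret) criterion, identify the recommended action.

A

Column bests: S1=549, S2=549, S3=524, S4=549, S5=549.
A regrets: 0, 25, 0, 50, 50 → max 50
B regrets: 0, 0, 25, 0, 75 → max 75
C regrets: 25, 0, 25, 75, 0 → max 75
D regrets: 25, 75, 25, 25, 25 → max 75
Smallest max regret = 50 → A.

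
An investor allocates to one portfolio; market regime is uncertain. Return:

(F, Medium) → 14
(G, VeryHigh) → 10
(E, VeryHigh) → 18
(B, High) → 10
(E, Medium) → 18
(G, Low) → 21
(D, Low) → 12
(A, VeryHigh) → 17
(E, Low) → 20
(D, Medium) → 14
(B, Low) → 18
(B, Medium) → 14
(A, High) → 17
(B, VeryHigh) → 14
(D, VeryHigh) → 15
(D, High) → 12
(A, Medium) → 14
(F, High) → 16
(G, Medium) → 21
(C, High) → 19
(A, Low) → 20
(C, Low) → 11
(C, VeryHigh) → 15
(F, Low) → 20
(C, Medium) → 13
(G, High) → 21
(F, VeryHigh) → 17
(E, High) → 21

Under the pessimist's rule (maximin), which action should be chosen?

E

Row minima: A=14, B=10, C=11, D=12, E=18, F=14, G=10
Best worst-case = 18 → E.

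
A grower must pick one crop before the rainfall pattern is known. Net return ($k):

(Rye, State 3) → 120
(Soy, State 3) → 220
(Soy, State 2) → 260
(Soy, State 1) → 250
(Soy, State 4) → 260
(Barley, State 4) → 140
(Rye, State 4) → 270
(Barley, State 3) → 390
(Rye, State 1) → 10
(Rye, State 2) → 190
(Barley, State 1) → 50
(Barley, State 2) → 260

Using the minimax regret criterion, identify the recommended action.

Column bests: State 1=250, State 2=260, State 3=390, State 4=270.
Barley regrets: 200, 0, 0, 130 → max 200
Soy regrets: 0, 0, 170, 10 → max 170
Rye regrets: 240, 70, 270, 0 → max 270
Smallest max regret = 170 → Soy.

Soy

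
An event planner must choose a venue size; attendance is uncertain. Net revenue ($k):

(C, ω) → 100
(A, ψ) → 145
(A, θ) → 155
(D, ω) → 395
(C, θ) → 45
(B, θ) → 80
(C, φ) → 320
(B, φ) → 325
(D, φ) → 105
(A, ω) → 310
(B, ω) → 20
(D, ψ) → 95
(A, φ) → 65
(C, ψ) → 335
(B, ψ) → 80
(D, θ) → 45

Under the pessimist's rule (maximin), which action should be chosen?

A

Row minima: A=65, B=20, C=45, D=45
Best worst-case = 65 → A.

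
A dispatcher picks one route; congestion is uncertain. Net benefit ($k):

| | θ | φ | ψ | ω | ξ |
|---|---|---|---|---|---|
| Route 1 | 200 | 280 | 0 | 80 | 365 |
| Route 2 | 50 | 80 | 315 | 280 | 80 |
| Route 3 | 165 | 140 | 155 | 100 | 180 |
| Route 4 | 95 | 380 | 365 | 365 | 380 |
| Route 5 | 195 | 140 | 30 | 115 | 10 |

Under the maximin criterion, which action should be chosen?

Route 3

Row minima: Route 1=0, Route 2=50, Route 3=100, Route 4=95, Route 5=10
Best worst-case = 100 → Route 3.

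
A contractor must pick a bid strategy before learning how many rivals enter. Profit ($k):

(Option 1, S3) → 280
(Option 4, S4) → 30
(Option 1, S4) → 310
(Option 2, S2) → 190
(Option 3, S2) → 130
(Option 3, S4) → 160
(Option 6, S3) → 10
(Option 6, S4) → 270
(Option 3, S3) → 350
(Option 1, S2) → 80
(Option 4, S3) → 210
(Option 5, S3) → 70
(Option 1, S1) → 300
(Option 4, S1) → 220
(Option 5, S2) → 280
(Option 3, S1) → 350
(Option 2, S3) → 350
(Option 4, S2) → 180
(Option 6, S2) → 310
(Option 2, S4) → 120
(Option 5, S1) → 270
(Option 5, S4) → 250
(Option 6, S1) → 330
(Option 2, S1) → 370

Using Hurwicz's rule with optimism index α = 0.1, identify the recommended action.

Option 1: 0.1·310 + 0.9·80 = 103
Option 2: 0.1·370 + 0.9·120 = 145
Option 3: 0.1·350 + 0.9·130 = 152
Option 4: 0.1·220 + 0.9·30 = 49
Option 5: 0.1·280 + 0.9·70 = 91
Option 6: 0.1·330 + 0.9·10 = 42
Highest Hurwicz score = 152 → Option 3.

Option 3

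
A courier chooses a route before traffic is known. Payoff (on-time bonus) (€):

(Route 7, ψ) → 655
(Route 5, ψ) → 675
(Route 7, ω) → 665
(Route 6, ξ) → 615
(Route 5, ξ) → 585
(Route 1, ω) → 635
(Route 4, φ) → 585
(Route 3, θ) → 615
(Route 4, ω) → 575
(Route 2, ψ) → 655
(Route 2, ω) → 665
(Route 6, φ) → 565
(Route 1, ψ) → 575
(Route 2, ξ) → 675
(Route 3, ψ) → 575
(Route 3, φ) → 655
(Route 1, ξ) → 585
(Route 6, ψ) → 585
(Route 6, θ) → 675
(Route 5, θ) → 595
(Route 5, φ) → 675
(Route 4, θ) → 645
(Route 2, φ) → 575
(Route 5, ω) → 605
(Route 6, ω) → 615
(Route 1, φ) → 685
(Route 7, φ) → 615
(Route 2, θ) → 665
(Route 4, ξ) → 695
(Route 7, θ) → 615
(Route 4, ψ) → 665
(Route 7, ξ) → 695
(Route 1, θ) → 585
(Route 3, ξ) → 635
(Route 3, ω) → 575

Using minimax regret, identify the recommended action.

Route 7

Column bests: θ=675, φ=685, ψ=675, ω=665, ξ=695.
Route 1 regrets: 90, 0, 100, 30, 110 → max 110
Route 2 regrets: 10, 110, 20, 0, 20 → max 110
Route 3 regrets: 60, 30, 100, 90, 60 → max 100
Route 4 regrets: 30, 100, 10, 90, 0 → max 100
Route 5 regrets: 80, 10, 0, 60, 110 → max 110
Route 6 regrets: 0, 120, 90, 50, 80 → max 120
Route 7 regrets: 60, 70, 20, 0, 0 → max 70
Smallest max regret = 70 → Route 7.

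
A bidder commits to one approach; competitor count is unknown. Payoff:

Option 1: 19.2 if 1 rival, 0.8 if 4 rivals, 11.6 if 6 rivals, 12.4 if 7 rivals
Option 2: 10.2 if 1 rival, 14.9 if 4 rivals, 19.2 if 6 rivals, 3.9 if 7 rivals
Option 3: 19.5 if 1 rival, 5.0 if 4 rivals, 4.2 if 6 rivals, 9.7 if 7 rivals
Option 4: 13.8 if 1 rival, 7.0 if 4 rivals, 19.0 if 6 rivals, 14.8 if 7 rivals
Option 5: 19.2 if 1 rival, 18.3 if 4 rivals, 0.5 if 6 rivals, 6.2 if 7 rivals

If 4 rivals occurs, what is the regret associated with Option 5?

0.0

Best payoff under 4 rivals is 18.3.
Regret = 18.3 − 18.3 = 0.0.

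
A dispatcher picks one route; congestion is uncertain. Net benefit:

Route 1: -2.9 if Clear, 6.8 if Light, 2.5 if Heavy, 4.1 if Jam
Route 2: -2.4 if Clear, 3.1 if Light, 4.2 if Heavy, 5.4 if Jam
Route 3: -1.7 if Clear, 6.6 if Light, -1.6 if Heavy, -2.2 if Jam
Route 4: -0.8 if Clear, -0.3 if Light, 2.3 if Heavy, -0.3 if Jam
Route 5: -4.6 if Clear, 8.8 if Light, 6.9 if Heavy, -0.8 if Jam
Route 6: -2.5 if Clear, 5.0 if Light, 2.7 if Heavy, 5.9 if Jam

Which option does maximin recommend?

Route 4

Row minima: Route 1=-2.9, Route 2=-2.4, Route 3=-2.2, Route 4=-0.8, Route 5=-4.6, Route 6=-2.5
Best worst-case = -0.8 → Route 4.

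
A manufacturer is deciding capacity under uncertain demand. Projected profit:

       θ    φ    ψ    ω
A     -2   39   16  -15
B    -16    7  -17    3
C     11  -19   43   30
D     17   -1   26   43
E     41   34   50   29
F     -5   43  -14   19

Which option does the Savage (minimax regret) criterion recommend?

E

Column bests: θ=41, φ=43, ψ=50, ω=43.
A regrets: 43, 4, 34, 58 → max 58
B regrets: 57, 36, 67, 40 → max 67
C regrets: 30, 62, 7, 13 → max 62
D regrets: 24, 44, 24, 0 → max 44
E regrets: 0, 9, 0, 14 → max 14
F regrets: 46, 0, 64, 24 → max 64
Smallest max regret = 14 → E.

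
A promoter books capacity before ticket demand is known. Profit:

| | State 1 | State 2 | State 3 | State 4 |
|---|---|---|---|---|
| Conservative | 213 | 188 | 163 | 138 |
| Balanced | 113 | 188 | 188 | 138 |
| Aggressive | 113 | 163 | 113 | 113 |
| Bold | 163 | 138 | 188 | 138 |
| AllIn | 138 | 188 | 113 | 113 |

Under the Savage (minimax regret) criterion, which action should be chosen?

Column bests: State 1=213, State 2=188, State 3=188, State 4=138.
Conservative regrets: 0, 0, 25, 0 → max 25
Balanced regrets: 100, 0, 0, 0 → max 100
Aggressive regrets: 100, 25, 75, 25 → max 100
Bold regrets: 50, 50, 0, 0 → max 50
AllIn regrets: 75, 0, 75, 25 → max 75
Smallest max regret = 25 → Conservative.

Conservative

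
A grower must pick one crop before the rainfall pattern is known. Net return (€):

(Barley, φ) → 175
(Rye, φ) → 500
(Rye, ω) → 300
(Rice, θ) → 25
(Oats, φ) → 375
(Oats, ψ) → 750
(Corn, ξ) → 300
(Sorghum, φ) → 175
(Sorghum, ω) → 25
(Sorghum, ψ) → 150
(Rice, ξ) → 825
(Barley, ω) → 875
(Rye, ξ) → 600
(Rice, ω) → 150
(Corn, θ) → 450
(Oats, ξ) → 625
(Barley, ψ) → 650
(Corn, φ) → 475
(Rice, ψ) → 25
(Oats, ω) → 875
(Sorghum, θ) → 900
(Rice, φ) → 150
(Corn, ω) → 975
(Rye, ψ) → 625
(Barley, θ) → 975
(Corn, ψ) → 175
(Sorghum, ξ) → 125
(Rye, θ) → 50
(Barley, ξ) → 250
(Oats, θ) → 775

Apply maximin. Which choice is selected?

Oats

Row minima: Rice=25, Rye=50, Oats=375, Corn=175, Barley=175, Sorghum=25
Best worst-case = 375 → Oats.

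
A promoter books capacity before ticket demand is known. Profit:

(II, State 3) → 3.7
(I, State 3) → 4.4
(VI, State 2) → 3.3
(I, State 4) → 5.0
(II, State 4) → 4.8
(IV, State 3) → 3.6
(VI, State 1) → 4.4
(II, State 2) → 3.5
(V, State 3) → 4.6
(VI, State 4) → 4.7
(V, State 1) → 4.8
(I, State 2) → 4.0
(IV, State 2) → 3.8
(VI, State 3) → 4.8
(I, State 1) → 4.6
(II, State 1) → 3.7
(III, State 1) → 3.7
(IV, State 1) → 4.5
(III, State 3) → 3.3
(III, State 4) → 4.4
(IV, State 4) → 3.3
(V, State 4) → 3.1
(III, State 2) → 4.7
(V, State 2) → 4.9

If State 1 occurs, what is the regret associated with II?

1.1

Best payoff under State 1 is 4.8.
Regret = 4.8 − 3.7 = 1.1.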